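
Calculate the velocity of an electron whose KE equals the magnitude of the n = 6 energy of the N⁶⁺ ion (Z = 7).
2.552e+06 m/s (or 0.85136% of c)

The binding energy at n = 6 for N⁶⁺ is:
E_6 = -13.6057 × 7²/6² = -18.5188694 eV
|E_6| = 18.5188694 eV

Convert to Joules:
KE = 18.5188694 eV × (1.602177 × 10⁻¹⁹ J/eV) = 2.96705e-18 J

Using KE = ½mv²:
v = √(2·KE/m_e)
v = √(2 × 2.96705e-18 J / 9.10938 × 10⁻³¹ kg)
v = 2.552e+06 m/s

This is approximately 0.85136% the speed of light.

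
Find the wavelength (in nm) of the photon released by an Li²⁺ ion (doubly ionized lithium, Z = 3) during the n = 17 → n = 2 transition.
41.069103 nm

First, find the transition energy using E_n = -13.6057 Z² / n² eV:
E_17 = -13.6057 × 3² / 17² = -0.42370692 eV
E_2 = -13.6057 × 3² / 2² = -30.61282500 eV

Photon energy: |ΔE| = |E_2 - E_17| = 30.18911808 eV

Convert to wavelength using E = hc/λ with hc = 1239.84 eV·nm:
λ = hc/E = 1239.84 eV·nm / 30.18911808 eV
λ = 41.069103 nm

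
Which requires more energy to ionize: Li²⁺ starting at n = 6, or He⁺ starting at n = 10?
Li²⁺ at n = 6 (E = -3.4014 eV)

Using E_n = -13.6057 Z² / n² eV:

Li²⁺ (Z = 3) at n = 6:
E = -13.6057 × 3² / 6² = -13.6057 × 9 / 36 = -3.4014250 eV

He⁺ (Z = 2) at n = 10:
E = -13.6057 × 2² / 10² = -13.6057 × 4 / 100 = -0.5442280 eV

Since -3.4014250 eV < -0.5442280 eV,
Li²⁺ at n = 6 is more tightly bound (requires more energy to ionize).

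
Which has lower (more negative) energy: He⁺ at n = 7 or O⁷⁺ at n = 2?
O⁷⁺ at n = 2 (E = -217.691200 eV)

Using E_n = -13.6057 Z² / n² eV:

He⁺ (Z = 2) at n = 7:
E = -13.6057 × 2² / 7² = -13.6057 × 4 / 49 = -1.110669388 eV

O⁷⁺ (Z = 8) at n = 2:
E = -13.6057 × 8² / 2² = -13.6057 × 64 / 4 = -217.691200000 eV

Since -217.691200000 eV < -1.110669388 eV,
O⁷⁺ at n = 2 is more tightly bound (requires more energy to ionize).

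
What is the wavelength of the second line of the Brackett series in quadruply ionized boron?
104.9777 nm

The lines of a series are numbered from the longest wavelength (smallest ΔE) outward; the second line is the transition from n = n_f + 2 to n_f.
The Brackett series has all transitions ending at n_f = 4.

For B⁴⁺ (Z = 5), the second line (β-line) is the jump from n = 6 to n = 4:
E_6 = -13.6057 × 5² / 6² = -9.4484028 eV
E_4 = -13.6057 × 5² / 4² = -21.2589063 eV
ΔE = E_6 - E_4 = 11.8105035 eV

λ = hc/E = 1239.84 eV·nm / 11.8105035 eV
λ = 104.9777 nm

This is the β-line of the Brackett series in B⁴⁺.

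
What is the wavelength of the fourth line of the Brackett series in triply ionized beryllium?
121.5020 nm

The lines of a series are numbered from the longest wavelength (smallest ΔE) outward; the fourth line is the transition from n = n_f + 4 to n_f.
The Brackett series has all transitions ending at n_f = 4.

For Be³⁺ (Z = 4), the fourth line (δ-line) is the jump from n = 8 to n = 4:
E_8 = -13.6057 × 4² / 8² = -3.4014250 eV
E_4 = -13.6057 × 4² / 4² = -13.6057000 eV
ΔE = E_8 - E_4 = 10.2042750 eV

λ = hc/E = 1239.84 eV·nm / 10.2042750 eV
λ = 121.5020 nm

This is the δ-line of the Brackett series in Be³⁺.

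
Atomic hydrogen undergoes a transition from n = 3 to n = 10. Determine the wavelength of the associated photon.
901.25 nm

First, find the transition energy using E_n = -13.6057 / n² eV:
E_3 = -13.6057 / 3² = -1.511744 eV
E_10 = -13.6057 / 10² = -0.136057 eV

Photon energy: |ΔE| = |E_10 - E_3| = 1.375687 eV

Convert to wavelength using E = hc/λ with hc = 1239.84 eV·nm:
λ = hc/E = 1239.84 eV·nm / 1.375687 eV
λ = 901.25 nm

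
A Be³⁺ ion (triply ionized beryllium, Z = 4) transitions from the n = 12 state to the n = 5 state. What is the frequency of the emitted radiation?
1.74e+15 Hz

First, find the transition energy:
E_12 = -13.6057 × 4² / 12² = -1.51174444 eV
E_5 = -13.6057 × 4² / 5² = -8.70764800 eV
|ΔE| = |E_5 - E_12| = 7.19590356 eV

Convert to Joules: E = 7.19590356 eV × (1.602177 × 10⁻¹⁹ J/eV) = 1.1529e-18 J

Using E = hf:
f = E/h = 1.1529e-18 J / (6.62607 × 10⁻³⁴ J·s)
f = 1.74e+15 Hz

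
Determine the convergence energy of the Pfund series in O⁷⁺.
34.830592 eV

The series limit corresponds to the transition from n = ∞ to n = 5.
This is the highest energy (shortest wavelength) transition in the Pfund series.

E_∞ = 0 eV
E_5 = -13.6057 × 8² / 5² = -34.830592 eV

Energy at series limit:
ΔE = E_∞ - E_5 = 0 - (-34.830592) = 34.830592 eV

This energy equals the ionization energy from the n = 5 state of O⁷⁺.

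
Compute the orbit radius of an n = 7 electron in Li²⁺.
0.8643 nm (or 8.6432 Å)

The Bohr radius formula is:
r_n = n² a₀ / Z

where a₀ = 0.0529177 nm is the Bohr radius.

For Li²⁺ (Z = 3) at n = 7:
r_7 = 7² × 0.0529177 nm / 3
r_7 = 49 × 0.0529177 nm / 3
r_7 = 2.59297 nm / 3
r_7 = 0.8643 nm

The electron orbits at approximately 0.8643 nm from the nucleus.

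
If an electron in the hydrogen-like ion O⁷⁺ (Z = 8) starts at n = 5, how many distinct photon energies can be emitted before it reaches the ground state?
10

The electron can occupy levels n = 1, 2, ..., 5 during de-excitation — that is m = 5 - 1 + 1 = 5 distinct levels.

The number of distinct spectral lines equals the number of ways to choose 2 of these m levels (each pair gives one possible emission transition):

Number of lines = m(m-1)/2 = 5×4/2 = 10

These correspond to all possible transitions between the 5 levels:
5 → 4, 5 → 3, 5 → 2, 5 → 1, 4 → 3, 4 → 2, 4 → 1, 3 → 2...

Each transition produces a photon with a unique energy (and thus wavelength). This count does not depend on Z.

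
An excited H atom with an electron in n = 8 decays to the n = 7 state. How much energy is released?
0.0651 eV

The energy levels are E_n = -13.6057 eV / n².

Energy at n = 8: E_8 = -13.6057 / 8² = -0.2125891 eV
Energy at n = 7: E_7 = -13.6057 / 7² = -0.2776673 eV

For emission (electron falling to lower state), the photon energy is:
E_photon = E_8 - E_7 = |-0.2125891 - (-0.2776673)|
E_photon = 0.0651 eV

This energy is carried away by the emitted photon.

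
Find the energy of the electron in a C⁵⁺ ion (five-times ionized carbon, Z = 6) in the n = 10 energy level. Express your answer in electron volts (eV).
-4.8981 eV

The energy levels of a hydrogen-like atom are given by:
E_n = -13.6057 Z² / n² eV  (with Z = 6 for C⁵⁺)

For n = 10:
E_10 = -13.6057 × 6² / 10²
E_10 = -13.6057 × 36 / 100
E_10 = -4.8981 eV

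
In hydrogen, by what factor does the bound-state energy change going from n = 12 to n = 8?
2.250000

Using E_n = -13.6057 Z² / n² eV with Z = 1:

E_8 = -13.6057 / 8² = -13.6057 / 64 = -0.212589062500 eV
E_12 = -13.6057 / 12² = -13.6057 / 144 = -0.094484027778 eV

The ratio is:
E_8/E_12 = (-0.212589062500) / (-0.094484027778)
E_8/E_12 = (-13.6057/64) / (-13.6057/144)
E_8/E_12 = 144/64
E_8/E_12 = 2.250000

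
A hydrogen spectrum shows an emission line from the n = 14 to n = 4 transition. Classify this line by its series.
Brackett series

The spectral series in hydrogen are named based on the final (lower) energy level:
- Lyman series: n_final = 1 (ultraviolet)
- Balmer series: n_final = 2 (visible/near-UV)
- Paschen series: n_final = 3 (infrared)
- Brackett series: n_final = 4 (infrared)
- Pfund series: n_final = 5 (far infrared)

Since this transition ends at n = 4, it belongs to the Brackett series.

For reference, this 14 → 4 line has photon energy
ΔE = 13.6057 eV × (1/4² - 1/14²) = 0.78093941 eV,
corresponding to wavelength λ = hc/ΔE = 1239.84 eV·nm / 0.78093941 eV = 1587.63 nm in the infrared region.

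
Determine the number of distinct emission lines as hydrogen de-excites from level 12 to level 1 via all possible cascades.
66

The electron can occupy levels n = 1, 2, ..., 12 during de-excitation — that is m = 12 - 1 + 1 = 12 distinct levels.

The number of distinct spectral lines equals the number of ways to choose 2 of these m levels (each pair gives one possible emission transition):

Number of lines = m(m-1)/2 = 12×11/2 = 66

These correspond to all possible transitions between the 12 levels:
12 → 11, 12 → 10, 12 → 9, 12 → 8, 12 → 7, 12 → 6, 12 → 5, 12 → 4...

Each transition produces a photon with a unique energy (and thus wavelength). This count does not depend on Z.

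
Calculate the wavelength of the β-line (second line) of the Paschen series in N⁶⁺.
26.152 nm

The lines of a series are numbered from the longest wavelength (smallest ΔE) outward; the second line is the transition from n = n_f + 2 to n_f.
The Paschen series has all transitions ending at n_f = 3.

For N⁶⁺ (Z = 7), the second line (β-line) is the jump from n = 5 to n = 3:
E_5 = -13.6057 × 7² / 5² = -26.66717 eV
E_3 = -13.6057 × 7² / 3² = -74.07548 eV
ΔE = E_5 - E_3 = 47.40831 eV

λ = hc/E = 1239.84 eV·nm / 47.40831 eV
λ = 26.152 nm

This is the β-line of the Paschen series in N⁶⁺.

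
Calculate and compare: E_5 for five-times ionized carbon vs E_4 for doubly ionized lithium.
C⁵⁺ at n = 5 (E = -19.592 eV)

Using E_n = -13.6057 Z² / n² eV:

C⁵⁺ (Z = 6) at n = 5:
E = -13.6057 × 6² / 5² = -13.6057 × 36 / 25 = -19.592208 eV

Li²⁺ (Z = 3) at n = 4:
E = -13.6057 × 3² / 4² = -13.6057 × 9 / 16 = -7.653206 eV

Since -19.592208 eV < -7.653206 eV,
C⁵⁺ at n = 5 is more tightly bound (requires more energy to ionize).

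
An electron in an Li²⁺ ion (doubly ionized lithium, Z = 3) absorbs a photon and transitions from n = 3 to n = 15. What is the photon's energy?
13.061 eV

The energy levels of a hydrogen-like atom are E_n = -13.6057 Z² eV / n².

Energy at n = 3: E_3 = -13.6057 × 3² / 3² = -13.605700 eV
Energy at n = 15: E_15 = -13.6057 × 3² / 15² = -0.544228 eV

The excitation energy is the difference:
ΔE = E_15 - E_3
ΔE = -0.544228 - (-13.605700)
ΔE = 13.061 eV

Since this is positive, energy must be absorbed (photon absorption).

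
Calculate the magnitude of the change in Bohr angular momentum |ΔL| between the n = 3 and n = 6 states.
3.16372e-34 J·s (or 3ℏ)

In the Bohr model, L_n = nℏ where ℏ = 1.0545718e-34 J·s.

L_6 = 6ℏ = 6.3274308e-34 J·s
L_3 = 3ℏ = 3.1637154e-34 J·s

ΔL = L_6 - L_3 = (6 - 3)ℏ = 3ℏ
ΔL = 3 × 1.0545718e-34 J·s = 3.16372e-34 J·s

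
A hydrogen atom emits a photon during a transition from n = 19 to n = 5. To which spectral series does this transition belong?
Pfund series

The spectral series in hydrogen are named based on the final (lower) energy level:
- Lyman series: n_final = 1 (ultraviolet)
- Balmer series: n_final = 2 (visible/near-UV)
- Paschen series: n_final = 3 (infrared)
- Brackett series: n_final = 4 (infrared)
- Pfund series: n_final = 5 (far infrared)

Since this transition ends at n = 5, it belongs to the Pfund series.

For reference, this 19 → 5 line has photon energy
ΔE = 13.6057 eV × (1/5² - 1/19²) = 0.50653908033 eV,
corresponding to wavelength λ = hc/ΔE = 1239.84 eV·nm / 0.50653908033 eV = 2447.66899 nm in the far infrared region.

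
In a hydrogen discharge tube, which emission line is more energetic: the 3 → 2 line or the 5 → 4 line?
3 → 2

Calculate the energy for each transition:

Transition 3 → 2:
ΔE₁ = |E_2 - E_3| = |-13.6057/2² - (-13.6057/3²)|
ΔE₁ = |-3.40142500 - (-1.51174444)| = 1.88968 eV

Transition 5 → 4:
ΔE₂ = |E_4 - E_5| = |-13.6057/4² - (-13.6057/5²)|
ΔE₂ = |-0.85035625 - (-0.54422800)| = 0.30613 eV

Since 1.88968 eV > 0.30613 eV, the transition 3 → 2 emits the more energetic photon.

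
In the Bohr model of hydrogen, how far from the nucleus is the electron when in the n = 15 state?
11.9065 nm (or 119.0648 Å)

The Bohr radius formula is:
r_n = n² a₀ / Z

where a₀ = 0.0529177 nm is the Bohr radius.

For H (Z = 1) at n = 15:
r_15 = 15² × 0.0529177 nm / 1
r_15 = 225 × 0.0529177 nm / 1
r_15 = 11.90648 nm / 1
r_15 = 11.9065 nm

The electron orbits at approximately 11.9065 nm from the nucleus.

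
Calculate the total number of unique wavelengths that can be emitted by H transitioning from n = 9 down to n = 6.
6

The electron can occupy levels n = 6, 7, ..., 9 during de-excitation — that is m = 9 - 6 + 1 = 4 distinct levels.

The number of distinct spectral lines equals the number of ways to choose 2 of these m levels (each pair gives one possible emission transition):

Number of lines = m(m-1)/2 = 4×3/2 = 6

These correspond to all possible transitions between the 4 levels:
9 → 8, 9 → 7, 9 → 6, 8 → 7, 8 → 6, 7 → 6

Each transition produces a photon with a unique energy (and thus wavelength). This count does not depend on Z.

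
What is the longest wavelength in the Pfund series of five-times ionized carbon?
207.106 nm

The longest wavelength corresponds to the smallest energy transition in the series.
The Pfund series has all transitions ending at n_f = 5.

For C⁵⁺ (Z = 6), the first line (α-line) is the jump from n = 6 to n = 5:
E_6 = -13.6057 × 6² / 6² = -13.6057000 eV
E_5 = -13.6057 × 6² / 5² = -19.5922080 eV
ΔE = E_6 - E_5 = 5.9865080 eV

λ = hc/E = 1239.84 eV·nm / 5.9865080 eV
λ = 207.106 nm

This is the α-line of the Pfund series in C⁵⁺.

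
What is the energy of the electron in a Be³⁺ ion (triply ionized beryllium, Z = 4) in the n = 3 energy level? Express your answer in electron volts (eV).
-24.18791 eV

The energy levels of a hydrogen-like atom are given by:
E_n = -13.6057 Z² / n² eV  (with Z = 4 for Be³⁺)

For n = 3:
E_3 = -13.6057 × 4² / 3²
E_3 = -13.6057 × 16 / 9
E_3 = -24.18791 eV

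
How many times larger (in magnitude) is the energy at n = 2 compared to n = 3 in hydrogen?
2.250000

Using E_n = -13.6057 Z² / n² eV with Z = 1:

E_2 = -13.6057 / 2² = -13.6057 / 4 = -3.401425000000 eV
E_3 = -13.6057 / 3² = -13.6057 / 9 = -1.511744444444 eV

The ratio is:
E_2/E_3 = (-3.401425000000) / (-1.511744444444)
E_2/E_3 = (-13.6057/4) / (-13.6057/9)
E_2/E_3 = 9/4
E_2/E_3 = 2.250000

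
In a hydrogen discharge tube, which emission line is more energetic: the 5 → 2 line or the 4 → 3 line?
5 → 2

Calculate the energy for each transition:

Transition 5 → 2:
ΔE₁ = |E_2 - E_5| = |-13.6057/2² - (-13.6057/5²)|
ΔE₁ = |-3.40142500000 - (-0.54422800000)| = 2.85719700 eV

Transition 4 → 3:
ΔE₂ = |E_3 - E_4| = |-13.6057/3² - (-13.6057/4²)|
ΔE₂ = |-1.51174444444 - (-0.85035625000)| = 0.66138819 eV

Since 2.85719700 eV > 0.66138819 eV, the transition 5 → 2 emits the more energetic photon.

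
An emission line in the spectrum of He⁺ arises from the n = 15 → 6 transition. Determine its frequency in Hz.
3.0705e+14 Hz

First, find the transition energy:
E_15 = -13.6057 × 2² / 15² = -0.2418791 eV
E_6 = -13.6057 × 2² / 6² = -1.5117444 eV
|ΔE| = |E_6 - E_15| = 1.2698653 eV

Convert to Joules: E = 1.2698653 eV × (1.602177 × 10⁻¹⁹ J/eV) = 2.034549e-19 J

Using E = hf:
f = E/h = 2.034549e-19 J / (6.62607 × 10⁻³⁴ J·s)
f = 3.0705e+14 Hz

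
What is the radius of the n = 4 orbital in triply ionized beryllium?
0.211671 nm (or 2.116709 Å)

The Bohr radius formula is:
r_n = n² a₀ / Z

where a₀ = 0.052917721 nm is the Bohr radius.

For Be³⁺ (Z = 4) at n = 4:
r_4 = 4² × 0.052917721 nm / 4
r_4 = 16 × 0.052917721 nm / 4
r_4 = 0.8466835 nm / 4
r_4 = 0.211671 nm

The electron orbits at approximately 0.211671 nm from the nucleus.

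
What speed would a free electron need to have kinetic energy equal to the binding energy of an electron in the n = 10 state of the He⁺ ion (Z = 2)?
4.375e+05 m/s (or 0.145947% of c)

The binding energy at n = 10 for He⁺ is:
E_10 = -13.6057 × 2²/10² = -0.54422800 eV
|E_10| = 0.54422800 eV

Convert to Joules:
KE = 0.54422800 eV × (1.602177 × 10⁻¹⁹ J/eV) = 8.71950e-20 J

Using KE = ½mv²:
v = √(2·KE/m_e)
v = √(2 × 8.71950e-20 J / 9.10938 × 10⁻³¹ kg)
v = 4.375e+05 m/s

This is approximately 0.145947% the speed of light.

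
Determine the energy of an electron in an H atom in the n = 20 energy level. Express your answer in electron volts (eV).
-0.034014 eV

The energy levels of a hydrogen-like atom are given by:
E_n = -13.6057 eV / n²

For n = 20:
E_20 = -13.6057 eV / 20²
E_20 = -13.6057 eV / 400
E_20 = -0.034014 eV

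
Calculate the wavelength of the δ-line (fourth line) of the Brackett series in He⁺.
486.008070 nm

The lines of a series are numbered from the longest wavelength (smallest ΔE) outward; the fourth line is the transition from n = n_f + 4 to n_f.
The Brackett series has all transitions ending at n_f = 4.

For He⁺ (Z = 2), the fourth line (δ-line) is the jump from n = 8 to n = 4:
E_8 = -13.6057 × 2² / 8² = -0.8503562500 eV
E_4 = -13.6057 × 2² / 4² = -3.4014250000 eV
ΔE = E_8 - E_4 = 2.5510687500 eV

λ = hc/E = 1239.84 eV·nm / 2.5510687500 eV
λ = 486.008070 nm

This is the δ-line of the Brackett series in He⁺.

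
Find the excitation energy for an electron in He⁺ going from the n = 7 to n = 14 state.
0.83 eV

The energy levels of a hydrogen-like atom are E_n = -13.6057 Z² eV / n².

Energy at n = 7: E_7 = -13.6057 × 2² / 7² = -1.11067 eV
Energy at n = 14: E_14 = -13.6057 × 2² / 14² = -0.27767 eV

The excitation energy is the difference:
ΔE = E_14 - E_7
ΔE = -0.27767 - (-1.11067)
ΔE = 0.83 eV

Since this is positive, energy must be absorbed (photon absorption).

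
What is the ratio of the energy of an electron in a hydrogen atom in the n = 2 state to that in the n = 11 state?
30.250000

Using E_n = -13.6057 Z² / n² eV with Z = 1:

E_2 = -13.6057 / 2² = -13.6057 / 4 = -3.401425000000 eV
E_11 = -13.6057 / 11² = -13.6057 / 121 = -0.112443801653 eV

The ratio is:
E_2/E_11 = (-3.401425000000) / (-0.112443801653)
E_2/E_11 = (-13.6057/4) / (-13.6057/121)
E_2/E_11 = 121/4
E_2/E_11 = 30.250000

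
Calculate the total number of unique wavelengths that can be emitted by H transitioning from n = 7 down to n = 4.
6

The electron can occupy levels n = 4, 5, ..., 7 during de-excitation — that is m = 7 - 4 + 1 = 4 distinct levels.

The number of distinct spectral lines equals the number of ways to choose 2 of these m levels (each pair gives one possible emission transition):

Number of lines = m(m-1)/2 = 4×3/2 = 6

These correspond to all possible transitions between the 4 levels:
7 → 6, 7 → 5, 7 → 4, 6 → 5, 6 → 4, 5 → 4

Each transition produces a photon with a unique energy (and thus wavelength). This count does not depend on Z.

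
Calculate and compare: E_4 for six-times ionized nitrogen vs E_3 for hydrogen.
N⁶⁺ at n = 4 (E = -41.66746 eV)

Using E_n = -13.6057 Z² / n² eV:

N⁶⁺ (Z = 7) at n = 4:
E = -13.6057 × 7² / 4² = -13.6057 × 49 / 16 = -41.66745625 eV

H (Z = 1) at n = 3:
E = -13.6057 × 1² / 3² = -13.6057 × 1 / 9 = -1.51174444 eV

Since -41.66745625 eV < -1.51174444 eV,
N⁶⁺ at n = 4 is more tightly bound (requires more energy to ionize).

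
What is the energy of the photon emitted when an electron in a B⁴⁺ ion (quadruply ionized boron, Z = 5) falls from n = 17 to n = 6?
8.27144 eV

The energy levels are E_n = -13.6057 Z² eV / n².

Energy at n = 17: E_17 = -13.6057 × 5² / 17² = -1.17696367 eV
Energy at n = 6: E_6 = -13.6057 × 5² / 6² = -9.44840278 eV

For emission (electron falling to lower state), the photon energy is:
E_photon = E_17 - E_6 = |-1.17696367 - (-9.44840278)|
E_photon = 8.27144 eV

This energy is carried away by the emitted photon.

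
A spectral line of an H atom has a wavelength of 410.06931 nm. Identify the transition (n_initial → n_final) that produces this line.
n = 6 → n = 2

First, find the photon energy from the wavelength (hc = 1239.84 eV·nm):
E = hc/λ = 1239.84 eV·nm / 410.06931 nm = 3.0234889 eV

The energy levels of hydrogen satisfy E_n = -13.6057 / n² eV, so an emission n_i → n_f releases
ΔE = 13.6057 × (1/n_f² − 1/n_i²) eV.

Setting ΔE equal to the photon energy:
1/n_f² − 1/n_i² = 3.0234889 / 13.6057 = 0.22222222

Since 1/n_i² must be positive, we need 1/n_f² > 0.22222222, i.e. n_f ≤ 2. For each allowed n_f, solve n_i = (1/n_f² − 0.22222222)^(−1/2) and check whether it is a whole number:
  n_f = 1: 1/n_i² = 1.00000000 − 0.22222222 = 0.77777778 → n_i = 1.134  (not an integer) ✗
  n_f = 2: 1/n_i² = 0.25000000 − 0.22222222 = 0.02777778 → n_i = 6.000  → integer, n_i = 6 ✓

Only n_f = 2 gives an integer upper level, n_i = 6.

The transition is from n = 6 to n = 2 (emission).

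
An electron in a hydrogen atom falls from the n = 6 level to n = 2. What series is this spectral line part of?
Balmer series

The spectral series in hydrogen are named based on the final (lower) energy level:
- Lyman series: n_final = 1 (ultraviolet)
- Balmer series: n_final = 2 (visible/near-UV)
- Paschen series: n_final = 3 (infrared)
- Brackett series: n_final = 4 (infrared)
- Pfund series: n_final = 5 (far infrared)

Since this transition ends at n = 2, it belongs to the Balmer series.

For reference, this 6 → 2 line has photon energy
ΔE = 13.6057 eV × (1/2² - 1/6²) = 3.02348889 eV,
corresponding to wavelength λ = hc/ΔE = 1239.84 eV·nm / 3.02348889 eV = 410.0693 nm in the visible/near-UV region.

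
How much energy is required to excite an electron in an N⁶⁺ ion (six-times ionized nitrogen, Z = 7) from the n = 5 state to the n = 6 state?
8.148303 eV

The energy levels of a hydrogen-like atom are E_n = -13.6057 Z² eV / n².

Energy at n = 5: E_5 = -13.6057 × 7² / 5² = -26.667172000 eV
Energy at n = 6: E_6 = -13.6057 × 7² / 6² = -18.518869444 eV

The excitation energy is the difference:
ΔE = E_6 - E_5
ΔE = -18.518869444 - (-26.667172000)
ΔE = 8.148303 eV

Since this is positive, energy must be absorbed (photon absorption).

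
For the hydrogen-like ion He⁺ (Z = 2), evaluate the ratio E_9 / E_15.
2.778

Using E_n = -13.6057 Z² / n² eV with Z = 2:

E_9 = -13.6057 × 2² / 9² = -54.4228 / 81 = -0.671886420 eV
E_15 = -13.6057 × 2² / 15² = -54.4228 / 225 = -0.241879111 eV

The ratio is:
E_9/E_15 = (-0.671886420) / (-0.241879111)
E_9/E_15 = (-54.4228/81) / (-54.4228/225)
E_9/E_15 = 225/81
E_9/E_15 = 2.778
(Note: the Z² factors cancel in the ratio.)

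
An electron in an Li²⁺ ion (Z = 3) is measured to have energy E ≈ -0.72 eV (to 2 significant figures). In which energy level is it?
n = 13

The exact energy levels follow E_n = -13.6057 Z² / n² eV with Z = 3.

The measured value (-0.72 eV) is reported to only 2 significant figures, so we must test candidate n values and see which one matches to that precision.

Candidate energies:
  n = 11:  E = -13.6057 × 3² / 11² = -1.01199 eV
  n = 12:  E = -13.6057 × 3² / 12² = -0.85036 eV
  n = 13:  E = -13.6057 × 3² / 13² = -0.72456 eV  ← matches
  n = 14:  E = -13.6057 × 3² / 14² = -0.62475 eV
  n = 15:  E = -13.6057 × 3² / 15² = -0.54423 eV

Checking against the measurement of -0.72 eV (2 sig figs), only n = 13 agrees:
E_13 = -0.72456 eV, which rounds to -0.72 eV ✓

Therefore n = 13.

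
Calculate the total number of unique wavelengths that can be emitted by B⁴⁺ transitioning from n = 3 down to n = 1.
3

The electron can occupy levels n = 1, 2, ..., 3 during de-excitation — that is m = 3 - 1 + 1 = 3 distinct levels.

The number of distinct spectral lines equals the number of ways to choose 2 of these m levels (each pair gives one possible emission transition):

Number of lines = m(m-1)/2 = 3×2/2 = 3

These correspond to all possible transitions between the 3 levels:
3 → 2, 3 → 1, 2 → 1

Each transition produces a photon with a unique energy (and thus wavelength). This count does not depend on Z.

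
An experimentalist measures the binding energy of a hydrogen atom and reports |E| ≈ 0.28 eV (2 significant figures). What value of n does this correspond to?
n = 7

The exact energy levels follow E_n = -13.6057 eV / n².

The measured value (-0.28 eV) is reported to only 2 significant figures, so we must test candidate n values and see which one matches to that precision.

Candidate energies:
  n = 5:  E = -13.6057/5² = -0.54423 eV
  n = 6:  E = -13.6057/6² = -0.37794 eV
  n = 7:  E = -13.6057/7² = -0.27767 eV  ← matches
  n = 8:  E = -13.6057/8² = -0.21259 eV
  n = 9:  E = -13.6057/9² = -0.16797 eV

Checking against the measurement of -0.28 eV (2 sig figs), only n = 7 agrees:
E_7 = -0.27767 eV, which rounds to -0.28 eV ✓

Therefore n = 7.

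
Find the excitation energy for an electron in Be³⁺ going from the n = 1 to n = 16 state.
216.84084 eV

The energy levels of a hydrogen-like atom are E_n = -13.6057 Z² eV / n².

Energy at n = 1: E_1 = -13.6057 × 4² / 1² = -217.69120000 eV
Energy at n = 16: E_16 = -13.6057 × 4² / 16² = -0.85035625 eV

The excitation energy is the difference:
ΔE = E_16 - E_1
ΔE = -0.85035625 - (-217.69120000)
ΔE = 216.84084 eV

Since this is positive, energy must be absorbed (photon absorption).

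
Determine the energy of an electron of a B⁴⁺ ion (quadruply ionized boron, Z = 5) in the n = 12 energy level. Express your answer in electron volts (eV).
-2.362101 eV

The energy levels of a hydrogen-like atom are given by:
E_n = -13.6057 Z² / n² eV  (with Z = 5 for B⁴⁺)

For n = 12:
E_12 = -13.6057 × 5² / 12²
E_12 = -13.6057 × 25 / 144
E_12 = -2.362101 eV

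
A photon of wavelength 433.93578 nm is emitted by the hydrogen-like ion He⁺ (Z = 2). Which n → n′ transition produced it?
n = 10 → n = 4

First, find the photon energy from the wavelength (hc = 1239.84 eV·nm):
E = hc/λ = 1239.84 eV·nm / 433.93578 nm = 2.8571970 eV

The energy levels of He⁺ satisfy E_n = -13.6057 × 2² / n² eV, so an emission n_i → n_f releases
ΔE = 13.6057 × 2² × (1/n_f² − 1/n_i²) eV.

Setting ΔE equal to the photon energy:
1/n_f² − 1/n_i² = 2.8571970 / (13.6057 × 2²) = 0.052500000

Since 1/n_i² must be positive, we need 1/n_f² > 0.052500000, i.e. n_f ≤ 4. For each allowed n_f, solve n_i = (1/n_f² − 0.052500000)^(−1/2) and check whether it is a whole number:
  n_f = 1: 1/n_i² = 1.000000000 − 0.052500000 = 0.947500000 → n_i = 1.027  (not an integer) ✗
  n_f = 2: 1/n_i² = 0.250000000 − 0.052500000 = 0.197500000 → n_i = 2.250  (not an integer) ✗
  n_f = 3: 1/n_i² = 0.111111111 − 0.052500000 = 0.058611111 → n_i = 4.131  (not an integer) ✗
  n_f = 4: 1/n_i² = 0.062500000 − 0.052500000 = 0.010000000 → n_i = 10.000  → integer, n_i = 10 ✓

Only n_f = 4 gives an integer upper level, n_i = 10.

The transition is from n = 10 to n = 4 (emission).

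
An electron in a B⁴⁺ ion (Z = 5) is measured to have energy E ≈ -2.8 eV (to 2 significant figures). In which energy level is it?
n = 11

The exact energy levels follow E_n = -13.6057 Z² / n² eV with Z = 5.

The measured value (-2.8 eV) is reported to only 2 significant figures, so we must test candidate n values and see which one matches to that precision.

Candidate energies:
  n = 9:  E = -13.6057 × 5² / 9² = -4.19929 eV
  n = 10:  E = -13.6057 × 5² / 10² = -3.40143 eV
  n = 11:  E = -13.6057 × 5² / 11² = -2.81110 eV  ← matches
  n = 12:  E = -13.6057 × 5² / 12² = -2.36210 eV
  n = 13:  E = -13.6057 × 5² / 13² = -2.01268 eV

Checking against the measurement of -2.8 eV (2 sig figs), only n = 11 agrees:
E_11 = -2.81110 eV, which rounds to -2.8 eV ✓

Therefore n = 11.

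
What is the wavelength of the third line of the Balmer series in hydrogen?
433.94 nm

The lines of a series are numbered from the longest wavelength (smallest ΔE) outward; the third line is the transition from n = n_f + 3 to n_f.
The Balmer series has all transitions ending at n_f = 2.

For H, the third line (γ-line) is the jump from n = 5 to n = 2:
E_5 = -13.6057 / 5² = -0.544228 eV
E_2 = -13.6057 / 2² = -3.401425 eV
ΔE = E_5 - E_2 = 2.857197 eV

λ = hc/E = 1239.84 eV·nm / 2.857197 eV
λ = 433.94 nm

This is the γ-line of the Balmer series in H.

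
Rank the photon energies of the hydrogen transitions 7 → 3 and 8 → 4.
7 → 3

Calculate the energy for each transition:

Transition 7 → 3:
ΔE₁ = |E_3 - E_7| = |-13.6057/3² - (-13.6057/7²)|
ΔE₁ = |-1.5117444444 - (-0.2776673469)| = 1.2340771 eV

Transition 8 → 4:
ΔE₂ = |E_4 - E_8| = |-13.6057/4² - (-13.6057/8²)|
ΔE₂ = |-0.8503562500 - (-0.2125890625)| = 0.6377672 eV

Since 1.2340771 eV > 0.6377672 eV, the transition 7 → 3 emits the more energetic photon.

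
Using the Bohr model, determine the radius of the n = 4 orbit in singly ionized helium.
0.4233 nm (or 4.2334 Å)

The Bohr radius formula is:
r_n = n² a₀ / Z

where a₀ = 0.0529177 nm is the Bohr radius.

For He⁺ (Z = 2) at n = 4:
r_4 = 4² × 0.0529177 nm / 2
r_4 = 16 × 0.0529177 nm / 2
r_4 = 0.84668 nm / 2
r_4 = 0.4233 nm

The electron orbits at approximately 0.4233 nm from the nucleus.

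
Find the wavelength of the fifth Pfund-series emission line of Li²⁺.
337.5056 nm

The lines of a series are numbered from the longest wavelength (smallest ΔE) outward; the fifth line is the transition from n = n_f + 5 to n_f.
The Pfund series has all transitions ending at n_f = 5.

For Li²⁺ (Z = 3), the fifth line (ε-line) is the jump from n = 10 to n = 5:
E_10 = -13.6057 × 3² / 10² = -1.22451300 eV
E_5 = -13.6057 × 3² / 5² = -4.89805200 eV
ΔE = E_10 - E_5 = 3.67353900 eV

λ = hc/E = 1239.84 eV·nm / 3.67353900 eV
λ = 337.5056 nm

This is the ε-line of the Pfund series in Li²⁺.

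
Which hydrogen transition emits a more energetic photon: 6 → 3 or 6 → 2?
6 → 2

Calculate the energy for each transition:

Transition 6 → 3:
ΔE₁ = |E_3 - E_6| = |-13.6057/3² - (-13.6057/6²)|
ΔE₁ = |-1.51174444444 - (-0.37793611111)| = 1.13380833 eV

Transition 6 → 2:
ΔE₂ = |E_2 - E_6| = |-13.6057/2² - (-13.6057/6²)|
ΔE₂ = |-3.40142500000 - (-0.37793611111)| = 3.02348889 eV

Since 3.02348889 eV > 1.13380833 eV, the transition 6 → 2 emits the more energetic photon.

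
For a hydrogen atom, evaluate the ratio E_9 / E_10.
1.235

Using E_n = -13.6057 Z² / n² eV with Z = 1:

E_9 = -13.6057 / 9² = -13.6057 / 81 = -0.167971605 eV
E_10 = -13.6057 / 10² = -13.6057 / 100 = -0.136057000 eV

The ratio is:
E_9/E_10 = (-0.167971605) / (-0.136057000)
E_9/E_10 = (-13.6057/81) / (-13.6057/100)
E_9/E_10 = 100/81
E_9/E_10 = 1.235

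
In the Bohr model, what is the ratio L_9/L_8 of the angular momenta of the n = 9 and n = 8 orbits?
1.125000

In the Bohr model, L_n = nℏ, so the ratio is purely the ratio of quantum numbers:

L_9/L_8 = 9ℏ / 8ℏ = 9/8 = 1.125000

The angular momentum scales linearly with n.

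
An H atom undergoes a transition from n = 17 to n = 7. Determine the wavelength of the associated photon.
5376.8440 nm

First, find the transition energy using E_n = -13.6057 / n² eV:
E_17 = -13.6057 / 17² = -0.0470785467 eV
E_7 = -13.6057 / 7² = -0.2776673469 eV

Photon energy: |ΔE| = |E_7 - E_17| = 0.2305888002 eV

Convert to wavelength using E = hc/λ with hc = 1239.84 eV·nm:
λ = hc/E = 1239.84 eV·nm / 0.2305888002 eV
λ = 5376.8440 nm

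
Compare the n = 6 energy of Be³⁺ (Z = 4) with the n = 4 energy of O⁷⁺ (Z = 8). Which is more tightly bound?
O⁷⁺ at n = 4 (E = -54.422800 eV)

Using E_n = -13.6057 Z² / n² eV:

Be³⁺ (Z = 4) at n = 6:
E = -13.6057 × 4² / 6² = -13.6057 × 16 / 36 = -6.046977778 eV

O⁷⁺ (Z = 8) at n = 4:
E = -13.6057 × 8² / 4² = -13.6057 × 64 / 16 = -54.422800000 eV

Since -54.422800000 eV < -6.046977778 eV,
O⁷⁺ at n = 4 is more tightly bound (requires more energy to ionize).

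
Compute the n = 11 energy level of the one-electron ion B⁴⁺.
-2.8111 eV

For hydrogen-like ions, the energy levels scale with Z²:
E_n = -13.6057 Z² / n² eV

For B⁴⁺ (Z = 5) at n = 11:
E_11 = -13.6057 × 5² / 11²
E_11 = -13.6057 × 25 / 121
E_11 = -340.1425 / 121
E_11 = -2.8111 eV

The energy is 25 times more negative than hydrogen at the same n due to the stronger nuclear charge.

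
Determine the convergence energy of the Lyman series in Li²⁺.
122.451 eV

The series limit corresponds to the transition from n = ∞ to n = 1.
This is the highest energy (shortest wavelength) transition in the Lyman series.

E_∞ = 0 eV
E_1 = -13.6057 × 3² / 1² = -122.451 eV

Energy at series limit:
ΔE = E_∞ - E_1 = 0 - (-122.451) = 122.451 eV

This energy equals the ionization energy from the n = 1 state of Li²⁺.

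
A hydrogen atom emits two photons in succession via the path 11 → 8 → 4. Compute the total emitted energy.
0.73791 eV

The energy levels of hydrogen are E_n = -13.6057 / n² eV.

First transition (11 → 8):
ΔE₁ = |E_8 - E_11|
ΔE₁ = |-0.21258906250 - (-0.11244380165)| = 0.10014526 eV

Second transition (8 → 4):
ΔE₂ = |E_4 - E_8|
ΔE₂ = |-0.85035625000 - (-0.21258906250)| = 0.63776719 eV

Total energy released:
E_total = ΔE₁ + ΔE₂ = 0.10014526 + 0.63776719 = 0.73791 eV

Note: This equals the direct transition 11 → 4: 0.73791 eV ✓
Energy is conserved regardless of the path taken.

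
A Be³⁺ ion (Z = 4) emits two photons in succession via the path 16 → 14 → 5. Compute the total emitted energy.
7.857292 eV

The energy levels of Be³⁺ are E_n = -13.6057 × 4² / n² eV.

First transition (16 → 14):
ΔE₁ = |E_14 - E_16|
ΔE₁ = |-1.110669387755 - (-0.850356250000)| = 0.260313138 eV

Second transition (14 → 5):
ΔE₂ = |E_5 - E_14|
ΔE₂ = |-8.707648000000 - (-1.110669387755)| = 7.596978612 eV

Total energy released:
E_total = ΔE₁ + ΔE₂ = 0.260313138 + 7.596978612 = 7.857292 eV

Note: This equals the direct transition 16 → 5: 7.857292 eV ✓
Energy is conserved regardless of the path taken.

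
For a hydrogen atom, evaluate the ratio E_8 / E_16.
4.0000

Using E_n = -13.6057 Z² / n² eV with Z = 1:

E_8 = -13.6057 / 8² = -13.6057 / 64 = -0.2125890625 eV
E_16 = -13.6057 / 16² = -13.6057 / 256 = -0.0531472656 eV

The ratio is:
E_8/E_16 = (-0.2125890625) / (-0.0531472656)
E_8/E_16 = (-13.6057/64) / (-13.6057/256)
E_8/E_16 = 256/64
E_8/E_16 = 4.0000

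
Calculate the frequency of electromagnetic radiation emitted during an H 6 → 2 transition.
7.31e+14 Hz

First, find the transition energy:
E_6 = -13.6057 / 6² = -0.37794 eV
E_2 = -13.6057 / 2² = -3.40143 eV
|ΔE| = |E_2 - E_6| = 3.02349 eV

Convert to Joules: E = 3.02349 eV × (1.602177 × 10⁻¹⁹ J/eV) = 4.8442e-19 J

Using E = hf:
f = E/h = 4.8442e-19 J / (6.62607 × 10⁻³⁴ J·s)
f = 7.31e+14 Hz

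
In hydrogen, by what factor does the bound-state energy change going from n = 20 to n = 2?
100.00000

Using E_n = -13.6057 Z² / n² eV with Z = 1:

E_2 = -13.6057 / 2² = -13.6057 / 4 = -3.40142500000 eV
E_20 = -13.6057 / 20² = -13.6057 / 400 = -0.03401425000 eV

The ratio is:
E_2/E_20 = (-3.40142500000) / (-0.03401425000)
E_2/E_20 = (-13.6057/4) / (-13.6057/400)
E_2/E_20 = 400/4
E_2/E_20 = 100.00000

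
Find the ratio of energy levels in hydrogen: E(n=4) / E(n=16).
16.00

Using E_n = -13.6057 Z² / n² eV with Z = 1:

E_4 = -13.6057 / 4² = -13.6057 / 16 = -0.85035625 eV
E_16 = -13.6057 / 16² = -13.6057 / 256 = -0.05314727 eV

The ratio is:
E_4/E_16 = (-0.85035625) / (-0.05314727)
E_4/E_16 = (-13.6057/16) / (-13.6057/256)
E_4/E_16 = 256/16
E_4/E_16 = 16.00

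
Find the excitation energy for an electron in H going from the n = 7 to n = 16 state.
0.224520 eV

The energy levels of a hydrogen-like atom are E_n = -13.6057 eV / n².

Energy at n = 7: E_7 = -13.6057 / 7² = -0.277667347 eV
Energy at n = 16: E_16 = -13.6057 / 16² = -0.053147266 eV

The excitation energy is the difference:
ΔE = E_16 - E_7
ΔE = -0.053147266 - (-0.277667347)
ΔE = 0.224520 eV

Since this is positive, energy must be absorbed (photon absorption).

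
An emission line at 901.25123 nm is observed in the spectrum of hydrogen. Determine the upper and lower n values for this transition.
n = 10 → n = 3

First, find the photon energy from the wavelength (hc = 1239.84 eV·nm):
E = hc/λ = 1239.84 eV·nm / 901.25123 nm = 1.3756874 eV

The energy levels of hydrogen satisfy E_n = -13.6057 / n² eV, so an emission n_i → n_f releases
ΔE = 13.6057 × (1/n_f² − 1/n_i²) eV.

Setting ΔE equal to the photon energy:
1/n_f² − 1/n_i² = 1.3756874 / 13.6057 = 0.10111111

Since 1/n_i² must be positive, we need 1/n_f² > 0.10111111, i.e. n_f ≤ 3. For each allowed n_f, solve n_i = (1/n_f² − 0.10111111)^(−1/2) and check whether it is a whole number:
  n_f = 1: 1/n_i² = 1.00000000 − 0.10111111 = 0.89888889 → n_i = 1.055  (not an integer) ✗
  n_f = 2: 1/n_i² = 0.25000000 − 0.10111111 = 0.14888889 → n_i = 2.592  (not an integer) ✗
  n_f = 3: 1/n_i² = 0.11111111 − 0.10111111 = 0.01000000 → n_i = 10.000  → integer, n_i = 10 ✓

Only n_f = 3 gives an integer upper level, n_i = 10.

The transition is from n = 10 to n = 3 (emission).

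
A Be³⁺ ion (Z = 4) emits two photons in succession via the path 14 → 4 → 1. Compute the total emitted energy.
216.580531 eV

The energy levels of Be³⁺ are E_n = -13.6057 × 4² / n² eV.

First transition (14 → 4):
ΔE₁ = |E_4 - E_14|
ΔE₁ = |-13.605700000000 - (-1.110669387755)| = 12.495030612 eV

Second transition (4 → 1):
ΔE₂ = |E_1 - E_4|
ΔE₂ = |-217.691200000000 - (-13.605700000000)| = 204.085500000 eV

Total energy released:
E_total = ΔE₁ + ΔE₂ = 12.495030612 + 204.085500000 = 216.580531 eV

Note: This equals the direct transition 14 → 1: 216.580531 eV ✓
Energy is conserved regardless of the path taken.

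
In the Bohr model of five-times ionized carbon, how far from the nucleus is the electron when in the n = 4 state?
0.1411 nm (or 1.4111 Å)

The Bohr radius formula is:
r_n = n² a₀ / Z

where a₀ = 0.0529177 nm is the Bohr radius.

For C⁵⁺ (Z = 6) at n = 4:
r_4 = 4² × 0.0529177 nm / 6
r_4 = 16 × 0.0529177 nm / 6
r_4 = 0.84668 nm / 6
r_4 = 0.1411 nm

The electron orbits at approximately 0.1411 nm from the nucleus.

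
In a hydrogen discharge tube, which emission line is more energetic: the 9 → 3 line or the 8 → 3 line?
9 → 3

Calculate the energy for each transition:

Transition 9 → 3:
ΔE₁ = |E_3 - E_9| = |-13.6057/3² - (-13.6057/9²)|
ΔE₁ = |-1.511744444444 - (-0.167971604938)| = 1.343772840 eV

Transition 8 → 3:
ΔE₂ = |E_3 - E_8| = |-13.6057/3² - (-13.6057/8²)|
ΔE₂ = |-1.511744444444 - (-0.212589062500)| = 1.299155382 eV

Since 1.343772840 eV > 1.299155382 eV, the transition 9 → 3 emits the more energetic photon.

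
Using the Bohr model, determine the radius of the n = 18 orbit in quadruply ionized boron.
3.4291 nm (or 34.2907 Å)

The Bohr radius formula is:
r_n = n² a₀ / Z

where a₀ = 0.0529177 nm is the Bohr radius.

For B⁴⁺ (Z = 5) at n = 18:
r_18 = 18² × 0.0529177 nm / 5
r_18 = 324 × 0.0529177 nm / 5
r_18 = 17.14533 nm / 5
r_18 = 3.4291 nm

The electron orbits at approximately 3.4291 nm from the nucleus.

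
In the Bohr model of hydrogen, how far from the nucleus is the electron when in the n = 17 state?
15.2932 nm (or 152.9322 Å)

The Bohr radius formula is:
r_n = n² a₀ / Z

where a₀ = 0.0529177 nm is the Bohr radius.

For H (Z = 1) at n = 17:
r_17 = 17² × 0.0529177 nm / 1
r_17 = 289 × 0.0529177 nm / 1
r_17 = 15.29322 nm / 1
r_17 = 15.2932 nm

The electron orbits at approximately 15.2932 nm from the nucleus.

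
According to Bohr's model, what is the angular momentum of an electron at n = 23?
2.4255e-33 J·s (or 23ℏ)

In the Bohr model, angular momentum is quantized:
L = nℏ

where ℏ = h/(2π) = 1.054572e-34 J·s

For n = 23:
L = 23 × 1.054572e-34 J·s
L = 2.4255e-33 J·s

This can also be written as L = 23ℏ.
The angular momentum is an integer multiple of the reduced Planck constant.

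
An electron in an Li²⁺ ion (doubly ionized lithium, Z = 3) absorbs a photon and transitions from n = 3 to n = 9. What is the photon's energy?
12.094 eV

The energy levels of a hydrogen-like atom are E_n = -13.6057 Z² eV / n².

Energy at n = 3: E_3 = -13.6057 × 3² / 3² = -13.605700 eV
Energy at n = 9: E_9 = -13.6057 × 3² / 9² = -1.511744 eV

The excitation energy is the difference:
ΔE = E_9 - E_3
ΔE = -1.511744 - (-13.605700)
ΔE = 12.094 eV

Since this is positive, energy must be absorbed (photon absorption).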